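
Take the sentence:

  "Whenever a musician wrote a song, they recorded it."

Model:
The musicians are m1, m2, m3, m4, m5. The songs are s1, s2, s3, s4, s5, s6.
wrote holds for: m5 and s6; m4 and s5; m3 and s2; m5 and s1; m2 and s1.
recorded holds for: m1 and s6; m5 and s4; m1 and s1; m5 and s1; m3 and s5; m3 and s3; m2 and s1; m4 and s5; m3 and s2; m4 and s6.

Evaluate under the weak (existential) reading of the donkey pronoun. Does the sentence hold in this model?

"it" takes "a song" as antecedent — a donkey pronoun bound across the clause boundary.
Weak reading: every musician m with some wrote-song has at least one wrote-song s such that recorded(m,s).
Per musician: m2:✓  m3:✓  m4:✓  m5:✓
Every musician in the restrictor has a witness.

True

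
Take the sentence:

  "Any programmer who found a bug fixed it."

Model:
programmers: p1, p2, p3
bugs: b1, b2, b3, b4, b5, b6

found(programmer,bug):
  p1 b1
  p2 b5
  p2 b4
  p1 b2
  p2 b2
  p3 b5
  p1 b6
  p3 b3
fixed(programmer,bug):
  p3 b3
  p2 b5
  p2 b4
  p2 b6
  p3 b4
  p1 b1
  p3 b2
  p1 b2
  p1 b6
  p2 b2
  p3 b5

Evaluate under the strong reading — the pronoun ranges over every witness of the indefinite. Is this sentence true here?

True

"it" takes "a bug" as antecedent — a donkey pronoun bound across the clause boundary.
Strong reading: for every (p,b) with found(p,b), fixed(p,b).
Restrictor pairs: (p1,b1) ✓  (p1,b2) ✓  (p1,b6) ✓  (p2,b2) ✓  (p2,b4) ✓  (p2,b5) ✓  (p3,b3) ✓  (p3,b5) ✓
Every restrictor pair satisfies the scope.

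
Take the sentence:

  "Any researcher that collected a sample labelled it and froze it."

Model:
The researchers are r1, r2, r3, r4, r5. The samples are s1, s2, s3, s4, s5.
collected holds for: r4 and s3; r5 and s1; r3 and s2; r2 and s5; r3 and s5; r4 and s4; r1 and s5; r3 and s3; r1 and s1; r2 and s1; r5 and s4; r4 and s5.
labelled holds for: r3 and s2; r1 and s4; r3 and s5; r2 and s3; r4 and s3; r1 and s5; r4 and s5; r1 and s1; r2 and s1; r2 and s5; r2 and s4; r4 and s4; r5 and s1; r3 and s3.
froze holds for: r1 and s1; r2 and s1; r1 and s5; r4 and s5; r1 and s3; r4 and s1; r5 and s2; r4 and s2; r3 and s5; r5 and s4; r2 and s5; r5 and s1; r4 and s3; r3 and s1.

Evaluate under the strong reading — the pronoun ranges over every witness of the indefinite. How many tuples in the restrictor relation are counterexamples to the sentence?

4

"it" takes "a sample" as antecedent — a donkey pronoun bound across the clause boundary.
Strong reading: for every (r,s) with collected(r,s), labelled(r,s) ∧ froze(r,s).
Restrictor pairs: (r1,s1) ✓  (r1,s5) ✓  (r2,s1) ✓  (r2,s5) ✓  (r3,s2) ✗  (r3,s3) ✗  (r3,s5) ✓  (r4,s3) ✓  (r4,s4) ✗  (r4,s5) ✓  (r5,s1) ✓  (r5,s4) ✗
Counterexamples (restrictor pairs failing the scope): 4.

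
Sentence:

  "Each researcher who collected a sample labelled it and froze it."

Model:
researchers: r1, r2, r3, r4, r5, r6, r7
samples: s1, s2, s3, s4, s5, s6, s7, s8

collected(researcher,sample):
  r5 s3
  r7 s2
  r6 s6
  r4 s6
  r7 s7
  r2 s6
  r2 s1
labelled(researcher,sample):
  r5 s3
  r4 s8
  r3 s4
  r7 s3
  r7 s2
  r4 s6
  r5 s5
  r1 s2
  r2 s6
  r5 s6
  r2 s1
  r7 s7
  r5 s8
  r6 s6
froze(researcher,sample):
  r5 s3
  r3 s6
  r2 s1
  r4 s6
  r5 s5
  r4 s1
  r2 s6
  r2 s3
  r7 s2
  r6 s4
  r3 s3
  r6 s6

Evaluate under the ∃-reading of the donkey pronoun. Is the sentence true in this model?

True

"it" takes "a sample" as antecedent — a donkey pronoun bound across the clause boundary.
Weak reading: every researcher r with some collected-sample has at least one collected-sample s such that labelled(r,s) ∧ froze(r,s).
Per researcher: r2:✓  r4:✓  r5:✓  r6:✓  r7:✓
Every researcher in the restrictor has a witness.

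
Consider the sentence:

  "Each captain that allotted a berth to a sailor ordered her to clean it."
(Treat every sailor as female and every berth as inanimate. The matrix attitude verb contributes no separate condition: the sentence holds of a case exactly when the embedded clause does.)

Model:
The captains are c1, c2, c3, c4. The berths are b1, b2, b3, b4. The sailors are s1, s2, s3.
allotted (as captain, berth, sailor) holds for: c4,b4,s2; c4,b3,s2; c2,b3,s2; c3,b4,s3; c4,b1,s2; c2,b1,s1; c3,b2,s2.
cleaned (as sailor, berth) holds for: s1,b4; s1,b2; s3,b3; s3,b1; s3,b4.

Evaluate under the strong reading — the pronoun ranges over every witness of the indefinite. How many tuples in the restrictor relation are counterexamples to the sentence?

"her" takes "a sailor" as antecedent and "it" takes "a berth"; both are donkey pronouns co-varying with the restrictor.
Strong reading: for every (c,b,s) with allotted(c,b,s), cleaned(s,b).
Restrictor triples: (c2,b1,s1)→cleaned(s1,b1) ✗  (c2,b3,s2)→cleaned(s2,b3) ✗  (c3,b2,s2)→cleaned(s2,b2) ✗  (c3,b4,s3)→cleaned(s3,b4) ✓  (c4,b1,s2)→cleaned(s2,b1) ✗  (c4,b3,s2)→cleaned(s2,b3) ✗  (c4,b4,s2)→cleaned(s2,b4) ✗
Counterexamples (restrictor triples failing the scope): 6.

6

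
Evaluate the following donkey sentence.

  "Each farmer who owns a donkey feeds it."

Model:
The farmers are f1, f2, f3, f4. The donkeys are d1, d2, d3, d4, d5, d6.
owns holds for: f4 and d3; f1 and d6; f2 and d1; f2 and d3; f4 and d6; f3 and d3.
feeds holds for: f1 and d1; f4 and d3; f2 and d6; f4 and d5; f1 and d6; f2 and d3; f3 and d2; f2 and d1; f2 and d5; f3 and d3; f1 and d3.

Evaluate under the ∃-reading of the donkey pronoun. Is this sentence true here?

"it" takes "a donkey" as antecedent — a donkey pronoun bound across the clause boundary.
Weak reading: every farmer f with some owns-donkey has at least one owns-donkey d such that feeds(f,d).
Per farmer: f1:✓  f2:✓  f3:✓  f4:✓
Every farmer in the restrictor has a witness.

True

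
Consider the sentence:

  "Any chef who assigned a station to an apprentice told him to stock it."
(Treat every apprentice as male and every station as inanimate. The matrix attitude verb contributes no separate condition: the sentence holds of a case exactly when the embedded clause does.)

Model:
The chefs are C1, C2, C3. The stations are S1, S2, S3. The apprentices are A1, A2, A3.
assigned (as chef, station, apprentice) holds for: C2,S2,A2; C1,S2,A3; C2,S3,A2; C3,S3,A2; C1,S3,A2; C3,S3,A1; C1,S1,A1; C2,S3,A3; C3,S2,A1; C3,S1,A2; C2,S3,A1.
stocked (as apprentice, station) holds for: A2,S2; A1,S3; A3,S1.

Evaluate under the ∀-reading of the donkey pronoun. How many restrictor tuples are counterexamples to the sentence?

8

"him" takes "an apprentice" as antecedent and "it" takes "a station"; both are donkey pronouns co-varying with the restrictor.
Strong reading: for every (c,s,a) with assigned(c,s,a), stocked(a,s).
Restrictor triples: (C1,S1,A1)→stocked(A1,S1) ✗  (C1,S2,A3)→stocked(A3,S2) ✗  (C1,S3,A2)→stocked(A2,S3) ✗  (C2,S2,A2)→stocked(A2,S2) ✓  (C2,S3,A1)→stocked(A1,S3) ✓  (C2,S3,A2)→stocked(A2,S3) ✗  (C2,S3,A3)→stocked(A3,S3) ✗  (C3,S1,A2)→stocked(A2,S1) ✗  (C3,S2,A1)→stocked(A1,S2) ✗  (C3,S3,A1)→stocked(A1,S3) ✓  (C3,S3,A2)→stocked(A2,S3) ✗
Counterexamples (restrictor triples failing the scope): 8.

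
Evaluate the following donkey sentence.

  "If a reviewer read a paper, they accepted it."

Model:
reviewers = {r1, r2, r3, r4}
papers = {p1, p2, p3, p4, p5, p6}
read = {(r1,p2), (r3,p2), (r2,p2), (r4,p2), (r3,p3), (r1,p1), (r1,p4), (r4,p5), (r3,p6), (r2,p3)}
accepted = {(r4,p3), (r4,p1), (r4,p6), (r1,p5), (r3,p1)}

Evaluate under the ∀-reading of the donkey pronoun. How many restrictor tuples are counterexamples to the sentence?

10

"it" takes "a paper" as antecedent — a donkey pronoun bound across the clause boundary.
Strong reading: for every (r,p) with read(r,p), accepted(r,p).
Restrictor pairs: (r1,p1) ✗  (r1,p2) ✗  (r1,p4) ✗  (r2,p2) ✗  (r2,p3) ✗  (r3,p2) ✗  (r3,p3) ✗  (r3,p6) ✗  (r4,p2) ✗  (r4,p5) ✗
Counterexamples (restrictor pairs failing the scope): 10.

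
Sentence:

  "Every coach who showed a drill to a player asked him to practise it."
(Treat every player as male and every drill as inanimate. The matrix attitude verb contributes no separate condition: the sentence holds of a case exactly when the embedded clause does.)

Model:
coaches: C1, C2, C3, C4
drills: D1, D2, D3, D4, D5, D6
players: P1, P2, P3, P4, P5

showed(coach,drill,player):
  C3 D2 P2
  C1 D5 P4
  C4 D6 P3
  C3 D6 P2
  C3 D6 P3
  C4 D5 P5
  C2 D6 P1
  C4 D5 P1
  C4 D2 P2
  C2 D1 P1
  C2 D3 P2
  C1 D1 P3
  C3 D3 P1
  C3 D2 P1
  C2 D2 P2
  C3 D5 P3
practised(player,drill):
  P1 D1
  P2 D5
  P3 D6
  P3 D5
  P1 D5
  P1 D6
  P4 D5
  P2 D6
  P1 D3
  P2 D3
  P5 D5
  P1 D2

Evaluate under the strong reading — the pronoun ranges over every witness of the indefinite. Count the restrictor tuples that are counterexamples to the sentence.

"him" takes "a player" as antecedent and "it" takes "a drill"; both are donkey pronouns co-varying with the restrictor.
Strong reading: for every (c,d,p) with showed(c,d,p), practised(p,d).
Restrictor triples: (C1,D1,P3)→practised(P3,D1) ✗  (C1,D5,P4)→practised(P4,D5) ✓  (C2,D1,P1)→practised(P1,D1) ✓  (C2,D2,P2)→practised(P2,D2) ✗  (C2,D3,P2)→practised(P2,D3) ✓  (C2,D6,P1)→practised(P1,D6) ✓  (C3,D2,P1)→practised(P1,D2) ✓  (C3,D2,P2)→practised(P2,D2) ✗  (C3,D3,P1)→practised(P1,D3) ✓  (C3,D5,P3)→practised(P3,D5) ✓  (C3,D6,P2)→practised(P2,D6) ✓  (C3,D6,P3)→practised(P3,D6) ✓  (C4,D2,P2)→practised(P2,D2) ✗  (C4,D5,P1)→practised(P1,D5) ✓  (C4,D5,P5)→practised(P5,D5) ✓  (C4,D6,P3)→practised(P3,D6) ✓
Counterexamples (restrictor triples failing the scope): 4.

4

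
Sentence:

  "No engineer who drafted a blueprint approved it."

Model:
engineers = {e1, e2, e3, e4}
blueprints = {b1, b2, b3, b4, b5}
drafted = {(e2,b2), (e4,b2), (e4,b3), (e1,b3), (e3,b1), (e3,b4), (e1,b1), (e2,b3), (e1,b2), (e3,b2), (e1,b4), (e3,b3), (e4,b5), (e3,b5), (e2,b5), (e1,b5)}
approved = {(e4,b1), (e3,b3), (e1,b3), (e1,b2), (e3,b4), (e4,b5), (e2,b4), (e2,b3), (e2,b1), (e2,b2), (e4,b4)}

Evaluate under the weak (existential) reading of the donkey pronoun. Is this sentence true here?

False

"it" takes "a blueprint" as antecedent — a donkey pronoun bound across the clause boundary.
Truth condition: for no (e,b) with drafted(e,b) does approved(e,b) hold.
Restrictor pairs — does the scope hold? (e1,b1):fails  (e1,b2):holds  (e1,b3):holds  (e1,b4):fails  (e1,b5):fails  (e2,b2):holds  (e2,b3):holds  (e2,b5):fails  (e3,b1):fails  (e3,b2):fails  (e3,b3):holds  (e3,b4):holds  (e3,b5):fails  (e4,b2):fails  (e4,b3):fails  (e4,b5):holds
Scope holds for 7 pair(s), so the sentence is false.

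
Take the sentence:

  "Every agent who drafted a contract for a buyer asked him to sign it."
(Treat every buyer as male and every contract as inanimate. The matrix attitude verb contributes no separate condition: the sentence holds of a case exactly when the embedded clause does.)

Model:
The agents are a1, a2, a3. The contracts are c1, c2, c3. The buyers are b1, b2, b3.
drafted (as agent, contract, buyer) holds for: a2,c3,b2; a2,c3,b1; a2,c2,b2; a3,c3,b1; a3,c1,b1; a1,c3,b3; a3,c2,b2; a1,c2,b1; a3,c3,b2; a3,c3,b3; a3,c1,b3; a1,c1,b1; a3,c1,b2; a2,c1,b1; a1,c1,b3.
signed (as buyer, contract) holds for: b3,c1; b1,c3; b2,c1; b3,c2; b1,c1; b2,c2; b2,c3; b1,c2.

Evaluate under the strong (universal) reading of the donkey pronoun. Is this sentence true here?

False

"him" takes "a buyer" as antecedent and "it" takes "a contract"; both are donkey pronouns co-varying with the restrictor.
Strong reading: for every (a,c,b) with drafted(a,c,b), signed(b,c).
Restrictor triples: (a1,c1,b1)→signed(b1,c1) ✓  (a1,c1,b3)→signed(b3,c1) ✓  (a1,c2,b1)→signed(b1,c2) ✓  (a1,c3,b3)→signed(b3,c3) ✗  (a2,c1,b1)→signed(b1,c1) ✓  (a2,c2,b2)→signed(b2,c2) ✓  (a2,c3,b1)→signed(b1,c3) ✓  (a2,c3,b2)→signed(b2,c3) ✓  (a3,c1,b1)→signed(b1,c1) ✓  (a3,c1,b2)→signed(b2,c1) ✓  (a3,c1,b3)→signed(b3,c1) ✓  (a3,c2,b2)→signed(b2,c2) ✓  (a3,c3,b1)→signed(b1,c3) ✓  (a3,c3,b2)→signed(b2,c3) ✓  (a3,c3,b3)→signed(b3,c3) ✗
Counterexample: (a1,c3,b3) — signed(b3,c3) does not hold.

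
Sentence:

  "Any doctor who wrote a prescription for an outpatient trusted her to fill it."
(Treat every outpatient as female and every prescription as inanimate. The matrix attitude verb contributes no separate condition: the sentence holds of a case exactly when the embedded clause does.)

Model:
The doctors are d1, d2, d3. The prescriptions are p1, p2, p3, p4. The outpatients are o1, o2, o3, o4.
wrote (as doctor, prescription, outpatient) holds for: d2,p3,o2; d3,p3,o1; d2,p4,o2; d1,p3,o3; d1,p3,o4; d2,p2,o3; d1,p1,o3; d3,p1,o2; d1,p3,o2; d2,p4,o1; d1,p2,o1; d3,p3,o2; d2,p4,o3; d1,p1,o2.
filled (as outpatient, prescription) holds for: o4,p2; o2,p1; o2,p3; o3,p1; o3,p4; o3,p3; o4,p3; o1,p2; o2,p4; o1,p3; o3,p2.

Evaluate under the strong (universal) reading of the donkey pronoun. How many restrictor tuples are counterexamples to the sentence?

1

"her" takes "an outpatient" as antecedent and "it" takes "a prescription"; both are donkey pronouns co-varying with the restrictor.
Strong reading: for every (d,p,o) with wrote(d,p,o), filled(o,p).
Restrictor triples: (d1,p1,o2)→filled(o2,p1) ✓  (d1,p1,o3)→filled(o3,p1) ✓  (d1,p2,o1)→filled(o1,p2) ✓  (d1,p3,o2)→filled(o2,p3) ✓  (d1,p3,o3)→filled(o3,p3) ✓  (d1,p3,o4)→filled(o4,p3) ✓  (d2,p2,o3)→filled(o3,p2) ✓  (d2,p3,o2)→filled(o2,p3) ✓  (d2,p4,o1)→filled(o1,p4) ✗  (d2,p4,o2)→filled(o2,p4) ✓  (d2,p4,o3)→filled(o3,p4) ✓  (d3,p1,o2)→filled(o2,p1) ✓  (d3,p3,o1)→filled(o1,p3) ✓  (d3,p3,o2)→filled(o2,p3) ✓
Counterexamples (restrictor triples failing the scope): 1.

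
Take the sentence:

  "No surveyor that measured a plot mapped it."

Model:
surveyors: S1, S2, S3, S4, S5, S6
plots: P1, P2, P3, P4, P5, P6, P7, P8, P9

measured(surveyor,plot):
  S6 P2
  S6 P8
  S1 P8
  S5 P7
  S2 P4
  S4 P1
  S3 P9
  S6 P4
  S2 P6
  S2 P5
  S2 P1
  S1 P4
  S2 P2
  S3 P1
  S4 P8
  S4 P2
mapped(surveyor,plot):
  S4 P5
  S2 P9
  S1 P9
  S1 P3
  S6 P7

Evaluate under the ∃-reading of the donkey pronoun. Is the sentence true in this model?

"it" takes "a plot" as antecedent — a donkey pronoun bound across the clause boundary.
Truth condition: for no (s,p) with measured(s,p) does mapped(s,p) hold.
Restrictor pairs — does the scope hold? (S1,P4):fails  (S1,P8):fails  (S2,P1):fails  (S2,P2):fails  (S2,P4):fails  (S2,P5):fails  (S2,P6):fails  (S3,P1):fails  (S3,P9):fails  (S4,P1):fails  (S4,P2):fails  (S4,P8):fails  (S5,P7):fails  (S6,P2):fails  (S6,P4):fails  (S6,P8):fails
Scope holds for no restrictor pair, so the sentence is true.

True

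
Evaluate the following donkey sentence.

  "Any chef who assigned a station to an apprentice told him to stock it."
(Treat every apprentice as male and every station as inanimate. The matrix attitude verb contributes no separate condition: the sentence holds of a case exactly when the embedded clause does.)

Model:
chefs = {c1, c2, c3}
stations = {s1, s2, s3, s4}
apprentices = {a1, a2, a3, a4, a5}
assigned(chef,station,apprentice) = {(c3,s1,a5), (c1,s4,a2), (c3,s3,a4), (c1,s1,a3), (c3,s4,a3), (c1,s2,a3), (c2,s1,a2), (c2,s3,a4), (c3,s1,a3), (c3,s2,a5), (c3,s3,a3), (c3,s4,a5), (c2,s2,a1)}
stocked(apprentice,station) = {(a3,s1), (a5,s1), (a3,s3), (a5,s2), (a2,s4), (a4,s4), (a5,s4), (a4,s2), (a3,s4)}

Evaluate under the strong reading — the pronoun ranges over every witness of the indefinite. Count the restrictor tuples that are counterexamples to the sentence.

5

"him" takes "an apprentice" as antecedent and "it" takes "a station"; both are donkey pronouns co-varying with the restrictor.
Strong reading: for every (c,s,a) with assigned(c,s,a), stocked(a,s).
Restrictor triples: (c1,s1,a3)→stocked(a3,s1) ✓  (c1,s2,a3)→stocked(a3,s2) ✗  (c1,s4,a2)→stocked(a2,s4) ✓  (c2,s1,a2)→stocked(a2,s1) ✗  (c2,s2,a1)→stocked(a1,s2) ✗  (c2,s3,a4)→stocked(a4,s3) ✗  (c3,s1,a3)→stocked(a3,s1) ✓  (c3,s1,a5)→stocked(a5,s1) ✓  (c3,s2,a5)→stocked(a5,s2) ✓  (c3,s3,a3)→stocked(a3,s3) ✓  (c3,s3,a4)→stocked(a4,s3) ✗  (c3,s4,a3)→stocked(a3,s4) ✓  (c3,s4,a5)→stocked(a5,s4) ✓
Counterexamples (restrictor triples failing the scope): 5.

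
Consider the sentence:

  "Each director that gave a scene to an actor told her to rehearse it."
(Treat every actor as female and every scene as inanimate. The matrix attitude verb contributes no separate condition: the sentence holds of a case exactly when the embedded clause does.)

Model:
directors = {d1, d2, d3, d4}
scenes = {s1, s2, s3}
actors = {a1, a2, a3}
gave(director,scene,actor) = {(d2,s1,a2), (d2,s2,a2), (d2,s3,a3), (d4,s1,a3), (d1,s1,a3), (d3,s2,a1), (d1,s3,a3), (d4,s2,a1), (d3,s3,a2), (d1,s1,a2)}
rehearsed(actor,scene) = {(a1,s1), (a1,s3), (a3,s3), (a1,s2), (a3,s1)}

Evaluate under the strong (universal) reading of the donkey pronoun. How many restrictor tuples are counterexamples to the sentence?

4

"her" takes "an actor" as antecedent and "it" takes "a scene"; both are donkey pronouns co-varying with the restrictor.
Strong reading: for every (d,s,a) with gave(d,s,a), rehearsed(a,s).
Restrictor triples: (d1,s1,a2)→rehearsed(a2,s1) ✗  (d1,s1,a3)→rehearsed(a3,s1) ✓  (d1,s3,a3)→rehearsed(a3,s3) ✓  (d2,s1,a2)→rehearsed(a2,s1) ✗  (d2,s2,a2)→rehearsed(a2,s2) ✗  (d2,s3,a3)→rehearsed(a3,s3) ✓  (d3,s2,a1)→rehearsed(a1,s2) ✓  (d3,s3,a2)→rehearsed(a2,s3) ✗  (d4,s1,a3)→rehearsed(a3,s1) ✓  (d4,s2,a1)→rehearsed(a1,s2) ✓
Counterexamples (restrictor triples failing the scope): 4.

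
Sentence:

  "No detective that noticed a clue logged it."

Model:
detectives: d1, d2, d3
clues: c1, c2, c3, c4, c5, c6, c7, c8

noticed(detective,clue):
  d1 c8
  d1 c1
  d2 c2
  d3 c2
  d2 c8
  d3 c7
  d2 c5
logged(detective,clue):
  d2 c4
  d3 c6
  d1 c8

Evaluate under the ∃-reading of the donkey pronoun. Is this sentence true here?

"it" takes "a clue" as antecedent — a donkey pronoun bound across the clause boundary.
Truth condition: for no (d,c) with noticed(d,c) does logged(d,c) hold.
Restrictor pairs — does the scope hold? (d1,c1):fails  (d1,c8):holds  (d2,c2):fails  (d2,c5):fails  (d2,c8):fails  (d3,c2):fails  (d3,c7):fails
Scope holds for 1 pair(s), so the sentence is false.

False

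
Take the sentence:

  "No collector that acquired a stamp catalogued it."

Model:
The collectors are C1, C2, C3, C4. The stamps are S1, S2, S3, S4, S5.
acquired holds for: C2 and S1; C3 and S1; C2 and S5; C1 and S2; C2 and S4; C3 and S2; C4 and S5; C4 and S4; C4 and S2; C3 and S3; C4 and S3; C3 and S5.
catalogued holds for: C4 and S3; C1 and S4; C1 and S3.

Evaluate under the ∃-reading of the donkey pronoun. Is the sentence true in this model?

"it" takes "a stamp" as antecedent — a donkey pronoun bound across the clause boundary.
Truth condition: for no (c,s) with acquired(c,s) does catalogued(c,s) hold.
Restrictor pairs — does the scope hold? (C1,S2):fails  (C2,S1):fails  (C2,S4):fails  (C2,S5):fails  (C3,S1):fails  (C3,S2):fails  (C3,S3):fails  (C3,S5):fails  (C4,S2):fails  (C4,S3):holds  (C4,S4):fails  (C4,S5):fails
Scope holds for 1 pair(s), so the sentence is false.

False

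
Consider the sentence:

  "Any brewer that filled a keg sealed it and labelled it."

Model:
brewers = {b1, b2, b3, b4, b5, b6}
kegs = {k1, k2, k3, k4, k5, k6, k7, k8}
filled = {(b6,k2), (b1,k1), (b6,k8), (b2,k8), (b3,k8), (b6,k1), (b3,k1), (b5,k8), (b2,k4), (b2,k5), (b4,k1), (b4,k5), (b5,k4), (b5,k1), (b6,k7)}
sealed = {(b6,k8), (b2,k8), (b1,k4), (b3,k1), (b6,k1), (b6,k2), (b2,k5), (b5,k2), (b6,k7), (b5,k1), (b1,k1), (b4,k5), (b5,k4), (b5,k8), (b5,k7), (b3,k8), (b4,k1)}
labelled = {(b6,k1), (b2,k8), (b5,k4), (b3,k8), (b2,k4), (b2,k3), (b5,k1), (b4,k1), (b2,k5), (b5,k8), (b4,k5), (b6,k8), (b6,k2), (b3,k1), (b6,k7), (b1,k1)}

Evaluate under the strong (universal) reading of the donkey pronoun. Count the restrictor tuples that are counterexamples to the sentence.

1

"it" takes "a keg" as antecedent — a donkey pronoun bound across the clause boundary.
Strong reading: for every (b,k) with filled(b,k), sealed(b,k) ∧ labelled(b,k).
Restrictor pairs: (b1,k1) ✓  (b2,k4) ✗  (b2,k5) ✓  (b2,k8) ✓  (b3,k1) ✓  (b3,k8) ✓  (b4,k1) ✓  (b4,k5) ✓  (b5,k1) ✓  (b5,k4) ✓  (b5,k8) ✓  (b6,k1) ✓  (b6,k2) ✓  (b6,k7) ✓  (b6,k8) ✓
Counterexamples (restrictor pairs failing the scope): 1.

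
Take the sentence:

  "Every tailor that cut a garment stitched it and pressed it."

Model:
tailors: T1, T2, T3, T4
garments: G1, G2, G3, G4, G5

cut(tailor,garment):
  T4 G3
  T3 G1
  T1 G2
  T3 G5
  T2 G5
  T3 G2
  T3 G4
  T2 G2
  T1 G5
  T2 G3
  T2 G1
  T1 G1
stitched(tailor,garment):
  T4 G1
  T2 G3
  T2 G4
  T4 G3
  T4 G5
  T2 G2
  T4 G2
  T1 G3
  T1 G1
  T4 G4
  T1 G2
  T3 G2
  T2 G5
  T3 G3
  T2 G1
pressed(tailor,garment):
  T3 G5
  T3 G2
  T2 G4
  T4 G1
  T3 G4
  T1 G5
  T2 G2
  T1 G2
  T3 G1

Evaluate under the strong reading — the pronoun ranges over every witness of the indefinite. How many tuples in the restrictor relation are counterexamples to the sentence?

9

"it" takes "a garment" as antecedent — a donkey pronoun bound across the clause boundary.
Strong reading: for every (t,g) with cut(t,g), stitched(t,g) ∧ pressed(t,g).
Restrictor pairs: (T1,G1) ✗  (T1,G2) ✓  (T1,G5) ✗  (T2,G1) ✗  (T2,G2) ✓  (T2,G3) ✗  (T2,G5) ✗  (T3,G1) ✗  (T3,G2) ✓  (T3,G4) ✗  (T3,G5) ✗  (T4,G3) ✗
Counterexamples (restrictor pairs failing the scope): 9.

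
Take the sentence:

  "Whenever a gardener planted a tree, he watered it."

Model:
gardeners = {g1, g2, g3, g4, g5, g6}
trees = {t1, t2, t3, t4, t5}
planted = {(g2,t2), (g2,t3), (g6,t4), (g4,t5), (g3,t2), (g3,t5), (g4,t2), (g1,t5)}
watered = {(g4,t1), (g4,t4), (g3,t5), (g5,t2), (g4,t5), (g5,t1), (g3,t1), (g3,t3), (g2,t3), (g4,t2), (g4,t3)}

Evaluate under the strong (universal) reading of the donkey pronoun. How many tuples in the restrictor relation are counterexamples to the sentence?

4

"it" takes "a tree" as antecedent — a donkey pronoun bound across the clause boundary.
Strong reading: for every (g,t) with planted(g,t), watered(g,t).
Restrictor pairs: (g1,t5) ✗  (g2,t2) ✗  (g2,t3) ✓  (g3,t2) ✗  (g3,t5) ✓  (g4,t2) ✓  (g4,t5) ✓  (g6,t4) ✗
Counterexamples (restrictor pairs failing the scope): 4.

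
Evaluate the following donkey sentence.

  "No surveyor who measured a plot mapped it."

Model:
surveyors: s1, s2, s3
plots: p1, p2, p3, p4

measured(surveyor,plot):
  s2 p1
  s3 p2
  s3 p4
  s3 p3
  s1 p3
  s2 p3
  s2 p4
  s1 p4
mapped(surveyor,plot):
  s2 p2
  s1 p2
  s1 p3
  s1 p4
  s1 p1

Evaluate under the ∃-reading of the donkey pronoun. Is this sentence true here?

"it" takes "a plot" as antecedent — a donkey pronoun bound across the clause boundary.
Truth condition: for no (s,p) with measured(s,p) does mapped(s,p) hold.
Restrictor pairs — does the scope hold? (s1,p3):holds  (s1,p4):holds  (s2,p1):fails  (s2,p3):fails  (s2,p4):fails  (s3,p2):fails  (s3,p3):fails  (s3,p4):fails
Scope holds for 2 pair(s), so the sentence is false.

False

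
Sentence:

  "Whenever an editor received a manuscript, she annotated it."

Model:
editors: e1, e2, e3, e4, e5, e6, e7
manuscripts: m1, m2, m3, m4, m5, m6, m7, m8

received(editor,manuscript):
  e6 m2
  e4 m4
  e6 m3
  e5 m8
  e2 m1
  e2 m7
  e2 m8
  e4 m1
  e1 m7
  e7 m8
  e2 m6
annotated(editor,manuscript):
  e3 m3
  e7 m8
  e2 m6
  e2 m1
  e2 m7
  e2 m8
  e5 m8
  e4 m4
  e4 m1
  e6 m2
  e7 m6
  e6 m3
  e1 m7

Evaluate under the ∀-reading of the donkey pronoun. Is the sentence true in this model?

"it" takes "a manuscript" as antecedent — a donkey pronoun bound across the clause boundary.
Strong reading: for every (e,m) with received(e,m), annotated(e,m).
Restrictor pairs: (e1,m7) ✓  (e2,m1) ✓  (e2,m6) ✓  (e2,m7) ✓  (e2,m8) ✓  (e4,m1) ✓  (e4,m4) ✓  (e5,m8) ✓  (e6,m2) ✓  (e6,m3) ✓  (e7,m8) ✓
Every restrictor pair satisfies the scope.

True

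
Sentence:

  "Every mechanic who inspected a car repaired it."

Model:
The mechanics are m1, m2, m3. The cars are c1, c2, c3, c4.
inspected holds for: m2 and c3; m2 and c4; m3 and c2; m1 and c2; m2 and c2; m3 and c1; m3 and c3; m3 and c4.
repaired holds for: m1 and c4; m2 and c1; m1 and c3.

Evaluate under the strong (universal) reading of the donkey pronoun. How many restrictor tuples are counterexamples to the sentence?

8

"it" takes "a car" as antecedent — a donkey pronoun bound across the clause boundary.
Strong reading: for every (m,c) with inspected(m,c), repaired(m,c).
Restrictor pairs: (m1,c2) ✗  (m2,c2) ✗  (m2,c3) ✗  (m2,c4) ✗  (m3,c1) ✗  (m3,c2) ✗  (m3,c3) ✗  (m3,c4) ✗
Counterexamples (restrictor pairs failing the scope): 8.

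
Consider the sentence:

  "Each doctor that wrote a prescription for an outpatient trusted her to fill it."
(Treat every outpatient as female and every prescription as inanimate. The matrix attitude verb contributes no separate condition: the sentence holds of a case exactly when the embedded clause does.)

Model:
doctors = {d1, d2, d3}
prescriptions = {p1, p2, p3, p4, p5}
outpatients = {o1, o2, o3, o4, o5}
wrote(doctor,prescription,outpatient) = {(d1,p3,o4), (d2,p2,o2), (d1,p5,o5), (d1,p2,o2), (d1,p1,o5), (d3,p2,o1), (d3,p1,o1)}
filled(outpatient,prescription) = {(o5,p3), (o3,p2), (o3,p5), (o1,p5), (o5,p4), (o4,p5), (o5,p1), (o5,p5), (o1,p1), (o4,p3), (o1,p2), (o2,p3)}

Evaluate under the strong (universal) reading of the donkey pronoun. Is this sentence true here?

"her" takes "an outpatient" as antecedent and "it" takes "a prescription"; both are donkey pronouns co-varying with the restrictor.
Strong reading: for every (d,p,o) with wrote(d,p,o), filled(o,p).
Restrictor triples: (d1,p1,o5)→filled(o5,p1) ✓  (d1,p2,o2)→filled(o2,p2) ✗  (d1,p3,o4)→filled(o4,p3) ✓  (d1,p5,o5)→filled(o5,p5) ✓  (d2,p2,o2)→filled(o2,p2) ✗  (d3,p1,o1)→filled(o1,p1) ✓  (d3,p2,o1)→filled(o1,p2) ✓
Counterexample: (d1,p2,o2) — filled(o2,p2) does not hold.

False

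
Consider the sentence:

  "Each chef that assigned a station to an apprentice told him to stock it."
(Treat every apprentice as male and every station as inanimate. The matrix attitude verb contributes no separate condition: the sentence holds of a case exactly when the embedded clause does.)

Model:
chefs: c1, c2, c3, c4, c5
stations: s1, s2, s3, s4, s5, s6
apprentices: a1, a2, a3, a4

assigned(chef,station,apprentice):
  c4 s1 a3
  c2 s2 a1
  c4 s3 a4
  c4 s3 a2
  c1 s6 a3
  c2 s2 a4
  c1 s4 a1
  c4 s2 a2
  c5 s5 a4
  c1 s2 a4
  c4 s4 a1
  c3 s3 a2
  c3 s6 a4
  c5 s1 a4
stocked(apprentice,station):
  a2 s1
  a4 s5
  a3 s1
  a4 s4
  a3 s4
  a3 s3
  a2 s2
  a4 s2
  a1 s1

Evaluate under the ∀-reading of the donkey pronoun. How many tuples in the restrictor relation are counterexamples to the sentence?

"him" takes "an apprentice" as antecedent and "it" takes "a station"; both are donkey pronouns co-varying with the restrictor.
Strong reading: for every (c,s,a) with assigned(c,s,a), stocked(a,s).
Restrictor triples: (c1,s2,a4)→stocked(a4,s2) ✓  (c1,s4,a1)→stocked(a1,s4) ✗  (c1,s6,a3)→stocked(a3,s6) ✗  (c2,s2,a1)→stocked(a1,s2) ✗  (c2,s2,a4)→stocked(a4,s2) ✓  (c3,s3,a2)→stocked(a2,s3) ✗  (c3,s6,a4)→stocked(a4,s6) ✗  (c4,s1,a3)→stocked(a3,s1) ✓  (c4,s2,a2)→stocked(a2,s2) ✓  (c4,s3,a2)→stocked(a2,s3) ✗  (c4,s3,a4)→stocked(a4,s3) ✗  (c4,s4,a1)→stocked(a1,s4) ✗  (c5,s1,a4)→stocked(a4,s1) ✗  (c5,s5,a4)→stocked(a4,s5) ✓
Counterexamples (restrictor triples failing the scope): 9.

9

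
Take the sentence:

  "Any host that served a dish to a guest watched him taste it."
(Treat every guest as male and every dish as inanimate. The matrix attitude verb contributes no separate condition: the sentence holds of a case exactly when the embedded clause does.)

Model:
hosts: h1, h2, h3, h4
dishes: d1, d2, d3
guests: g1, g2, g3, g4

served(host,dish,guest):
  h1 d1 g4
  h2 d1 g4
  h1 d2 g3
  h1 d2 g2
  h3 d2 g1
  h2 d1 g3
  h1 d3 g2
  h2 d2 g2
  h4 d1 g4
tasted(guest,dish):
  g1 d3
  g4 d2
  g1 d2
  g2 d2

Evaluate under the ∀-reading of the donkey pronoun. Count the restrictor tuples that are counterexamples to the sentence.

6

"him" takes "a guest" as antecedent and "it" takes "a dish"; both are donkey pronouns co-varying with the restrictor.
Strong reading: for every (h,d,g) with served(h,d,g), tasted(g,d).
Restrictor triples: (h1,d1,g4)→tasted(g4,d1) ✗  (h1,d2,g2)→tasted(g2,d2) ✓  (h1,d2,g3)→tasted(g3,d2) ✗  (h1,d3,g2)→tasted(g2,d3) ✗  (h2,d1,g3)→tasted(g3,d1) ✗  (h2,d1,g4)→tasted(g4,d1) ✗  (h2,d2,g2)→tasted(g2,d2) ✓  (h3,d2,g1)→tasted(g1,d2) ✓  (h4,d1,g4)→tasted(g4,d1) ✗
Counterexamples (restrictor triples failing the scope): 6.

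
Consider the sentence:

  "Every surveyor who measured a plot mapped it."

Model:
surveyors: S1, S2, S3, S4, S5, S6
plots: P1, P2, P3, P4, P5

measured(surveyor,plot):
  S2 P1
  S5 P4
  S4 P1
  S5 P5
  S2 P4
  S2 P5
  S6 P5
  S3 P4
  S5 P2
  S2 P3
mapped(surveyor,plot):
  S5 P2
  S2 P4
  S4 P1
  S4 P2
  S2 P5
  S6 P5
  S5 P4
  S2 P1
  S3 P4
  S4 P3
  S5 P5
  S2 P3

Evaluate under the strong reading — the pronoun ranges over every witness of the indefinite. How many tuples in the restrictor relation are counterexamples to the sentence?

"it" takes "a plot" as antecedent — a donkey pronoun bound across the clause boundary.
Strong reading: for every (s,p) with measured(s,p), mapped(s,p).
Restrictor pairs: (S2,P1) ✓  (S2,P3) ✓  (S2,P4) ✓  (S2,P5) ✓  (S3,P4) ✓  (S4,P1) ✓  (S5,P2) ✓  (S5,P4) ✓  (S5,P5) ✓  (S6,P5) ✓
Counterexamples (restrictor pairs failing the scope): 0.

0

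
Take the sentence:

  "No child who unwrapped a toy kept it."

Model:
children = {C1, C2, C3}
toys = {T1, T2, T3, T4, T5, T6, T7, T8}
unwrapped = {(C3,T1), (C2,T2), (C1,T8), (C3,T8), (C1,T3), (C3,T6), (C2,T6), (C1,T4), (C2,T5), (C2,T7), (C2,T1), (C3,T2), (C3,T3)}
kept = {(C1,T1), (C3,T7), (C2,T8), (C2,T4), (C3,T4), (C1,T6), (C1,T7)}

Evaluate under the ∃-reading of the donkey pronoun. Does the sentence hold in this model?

True

"it" takes "a toy" as antecedent — a donkey pronoun bound across the clause boundary.
Truth condition: for no (c,t) with unwrapped(c,t) does kept(c,t) hold.
Restrictor pairs — does the scope hold? (C1,T3):fails  (C1,T4):fails  (C1,T8):fails  (C2,T1):fails  (C2,T2):fails  (C2,T5):fails  (C2,T6):fails  (C2,T7):fails  (C3,T1):fails  (C3,T2):fails  (C3,T3):fails  (C3,T6):fails  (C3,T8):fails
Scope holds for no restrictor pair, so the sentence is true.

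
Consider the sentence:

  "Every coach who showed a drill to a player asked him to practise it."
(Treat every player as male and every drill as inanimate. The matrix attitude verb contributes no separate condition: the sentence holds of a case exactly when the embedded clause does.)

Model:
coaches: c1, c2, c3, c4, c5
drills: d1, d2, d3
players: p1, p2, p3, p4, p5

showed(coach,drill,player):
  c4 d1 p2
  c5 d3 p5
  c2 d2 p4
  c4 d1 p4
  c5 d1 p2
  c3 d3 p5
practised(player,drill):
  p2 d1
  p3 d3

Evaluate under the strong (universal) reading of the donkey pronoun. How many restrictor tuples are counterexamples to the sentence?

"him" takes "a player" as antecedent and "it" takes "a drill"; both are donkey pronouns co-varying with the restrictor.
Strong reading: for every (c,d,p) with showed(c,d,p), practised(p,d).
Restrictor triples: (c2,d2,p4)→practised(p4,d2) ✗  (c3,d3,p5)→practised(p5,d3) ✗  (c4,d1,p2)→practised(p2,d1) ✓  (c4,d1,p4)→practised(p4,d1) ✗  (c5,d1,p2)→practised(p2,d1) ✓  (c5,d3,p5)→practised(p5,d3) ✗
Counterexamples (restrictor triples failing the scope): 4.

4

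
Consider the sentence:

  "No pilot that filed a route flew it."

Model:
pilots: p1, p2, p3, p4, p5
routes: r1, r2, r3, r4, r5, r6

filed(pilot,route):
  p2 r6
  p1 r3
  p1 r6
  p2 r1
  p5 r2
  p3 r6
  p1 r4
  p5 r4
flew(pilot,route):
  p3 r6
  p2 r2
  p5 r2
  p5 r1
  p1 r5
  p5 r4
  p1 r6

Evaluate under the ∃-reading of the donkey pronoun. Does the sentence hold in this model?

"it" takes "a route" as antecedent — a donkey pronoun bound across the clause boundary.
Truth condition: for no (p,r) with filed(p,r) does flew(p,r) hold.
Restrictor pairs — does the scope hold? (p1,r3):fails  (p1,r4):fails  (p1,r6):holds  (p2,r1):fails  (p2,r6):fails  (p3,r6):holds  (p5,r2):holds  (p5,r4):holds
Scope holds for 4 pair(s), so the sentence is false.

False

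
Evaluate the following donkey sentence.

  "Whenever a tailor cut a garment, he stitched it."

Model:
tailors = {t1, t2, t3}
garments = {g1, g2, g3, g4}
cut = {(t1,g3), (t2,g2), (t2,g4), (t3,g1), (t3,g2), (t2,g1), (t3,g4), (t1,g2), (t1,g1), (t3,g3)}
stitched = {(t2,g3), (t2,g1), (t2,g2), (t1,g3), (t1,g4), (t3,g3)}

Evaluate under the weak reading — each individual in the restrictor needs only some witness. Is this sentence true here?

True

"it" takes "a garment" as antecedent — a donkey pronoun bound across the clause boundary.
Weak reading: every tailor t with some cut-garment has at least one cut-garment g such that stitched(t,g).
Per tailor: t1:✓  t2:✓  t3:✓
Every tailor in the restrictor has a witness.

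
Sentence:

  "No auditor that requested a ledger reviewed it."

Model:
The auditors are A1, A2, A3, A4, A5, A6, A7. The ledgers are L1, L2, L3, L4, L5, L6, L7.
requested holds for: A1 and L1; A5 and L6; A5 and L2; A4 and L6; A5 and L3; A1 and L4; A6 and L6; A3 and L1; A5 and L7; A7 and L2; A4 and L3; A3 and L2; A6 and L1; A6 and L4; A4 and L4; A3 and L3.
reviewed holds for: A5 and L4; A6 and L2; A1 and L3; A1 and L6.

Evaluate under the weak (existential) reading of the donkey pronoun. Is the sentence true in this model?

True

"it" takes "a ledger" as antecedent — a donkey pronoun bound across the clause boundary.
Truth condition: for no (a,l) with requested(a,l) does reviewed(a,l) hold.
Restrictor pairs — does the scope hold? (A1,L1):fails  (A1,L4):fails  (A3,L1):fails  (A3,L2):fails  (A3,L3):fails  (A4,L3):fails  (A4,L4):fails  (A4,L6):fails  (A5,L2):fails  (A5,L3):fails  (A5,L6):fails  (A5,L7):fails  (A6,L1):fails  (A6,L4):fails  (A6,L6):fails  (A7,L2):fails
Scope holds for no restrictor pair, so the sentence is true.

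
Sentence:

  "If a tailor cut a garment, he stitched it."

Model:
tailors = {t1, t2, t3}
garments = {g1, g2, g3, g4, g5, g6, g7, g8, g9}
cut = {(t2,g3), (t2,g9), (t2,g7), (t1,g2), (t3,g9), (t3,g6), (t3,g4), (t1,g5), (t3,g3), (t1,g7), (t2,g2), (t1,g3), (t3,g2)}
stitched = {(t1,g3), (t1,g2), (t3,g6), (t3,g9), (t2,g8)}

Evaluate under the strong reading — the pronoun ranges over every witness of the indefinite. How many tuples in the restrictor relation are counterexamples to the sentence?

9

"it" takes "a garment" as antecedent — a donkey pronoun bound across the clause boundary.
Strong reading: for every (t,g) with cut(t,g), stitched(t,g).
Restrictor pairs: (t1,g2) ✓  (t1,g3) ✓  (t1,g5) ✗  (t1,g7) ✗  (t2,g2) ✗  (t2,g3) ✗  (t2,g7) ✗  (t2,g9) ✗  (t3,g2) ✗  (t3,g3) ✗  (t3,g4) ✗  (t3,g6) ✓  (t3,g9) ✓
Counterexamples (restrictor pairs failing the scope): 9.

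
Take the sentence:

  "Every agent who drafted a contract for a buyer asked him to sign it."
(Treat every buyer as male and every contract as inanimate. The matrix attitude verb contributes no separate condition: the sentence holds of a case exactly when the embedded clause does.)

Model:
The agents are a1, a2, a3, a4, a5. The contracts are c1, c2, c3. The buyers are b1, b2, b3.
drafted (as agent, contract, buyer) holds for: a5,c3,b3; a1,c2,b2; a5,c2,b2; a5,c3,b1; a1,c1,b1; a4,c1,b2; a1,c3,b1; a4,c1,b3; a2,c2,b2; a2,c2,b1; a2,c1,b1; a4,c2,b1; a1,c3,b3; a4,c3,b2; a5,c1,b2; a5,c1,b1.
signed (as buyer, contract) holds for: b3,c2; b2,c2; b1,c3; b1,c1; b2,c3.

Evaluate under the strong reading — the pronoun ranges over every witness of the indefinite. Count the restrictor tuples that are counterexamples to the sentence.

7

"him" takes "a buyer" as antecedent and "it" takes "a contract"; both are donkey pronouns co-varying with the restrictor.
Strong reading: for every (a,c,b) with drafted(a,c,b), signed(b,c).
Restrictor triples: (a1,c1,b1)→signed(b1,c1) ✓  (a1,c2,b2)→signed(b2,c2) ✓  (a1,c3,b1)→signed(b1,c3) ✓  (a1,c3,b3)→signed(b3,c3) ✗  (a2,c1,b1)→signed(b1,c1) ✓  (a2,c2,b1)→signed(b1,c2) ✗  (a2,c2,b2)→signed(b2,c2) ✓  (a4,c1,b2)→signed(b2,c1) ✗  (a4,c1,b3)→signed(b3,c1) ✗  (a4,c2,b1)→signed(b1,c2) ✗  (a4,c3,b2)→signed(b2,c3) ✓  (a5,c1,b1)→signed(b1,c1) ✓  (a5,c1,b2)→signed(b2,c1) ✗  (a5,c2,b2)→signed(b2,c2) ✓  (a5,c3,b1)→signed(b1,c3) ✓  (a5,c3,b3)→signed(b3,c3) ✗
Counterexamples (restrictor triples failing the scope): 7.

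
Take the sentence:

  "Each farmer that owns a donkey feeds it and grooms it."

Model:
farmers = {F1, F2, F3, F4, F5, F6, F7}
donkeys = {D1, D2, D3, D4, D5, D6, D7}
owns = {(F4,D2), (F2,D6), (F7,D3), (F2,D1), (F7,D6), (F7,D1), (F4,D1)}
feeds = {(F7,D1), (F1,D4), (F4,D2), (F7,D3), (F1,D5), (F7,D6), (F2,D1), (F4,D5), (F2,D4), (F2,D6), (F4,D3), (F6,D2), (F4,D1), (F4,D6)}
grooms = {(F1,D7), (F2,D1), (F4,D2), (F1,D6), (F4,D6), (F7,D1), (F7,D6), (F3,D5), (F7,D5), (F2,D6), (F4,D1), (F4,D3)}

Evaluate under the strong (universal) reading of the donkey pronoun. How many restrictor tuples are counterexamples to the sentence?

"it" takes "a donkey" as antecedent — a donkey pronoun bound across the clause boundary.
Strong reading: for every (f,d) with owns(f,d), feeds(f,d) ∧ grooms(f,d).
Restrictor pairs: (F2,D1) ✓  (F2,D6) ✓  (F4,D1) ✓  (F4,D2) ✓  (F7,D1) ✓  (F7,D3) ✗  (F7,D6) ✓
Counterexamples (restrictor pairs failing the scope): 1.

1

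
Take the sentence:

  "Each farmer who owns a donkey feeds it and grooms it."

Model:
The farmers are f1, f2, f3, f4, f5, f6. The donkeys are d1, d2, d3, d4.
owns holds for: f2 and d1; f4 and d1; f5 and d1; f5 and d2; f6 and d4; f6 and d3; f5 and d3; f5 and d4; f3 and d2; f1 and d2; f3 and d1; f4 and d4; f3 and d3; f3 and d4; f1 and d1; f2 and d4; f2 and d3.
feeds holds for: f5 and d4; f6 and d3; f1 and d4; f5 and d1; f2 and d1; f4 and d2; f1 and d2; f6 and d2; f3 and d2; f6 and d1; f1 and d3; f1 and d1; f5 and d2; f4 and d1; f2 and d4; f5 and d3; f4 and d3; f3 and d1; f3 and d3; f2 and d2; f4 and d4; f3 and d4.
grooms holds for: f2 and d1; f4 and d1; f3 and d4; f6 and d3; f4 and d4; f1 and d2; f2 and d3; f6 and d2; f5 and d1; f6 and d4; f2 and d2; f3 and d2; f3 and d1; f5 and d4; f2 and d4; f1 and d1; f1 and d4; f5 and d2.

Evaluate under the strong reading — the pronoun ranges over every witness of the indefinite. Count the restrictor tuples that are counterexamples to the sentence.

"it" takes "a donkey" as antecedent — a donkey pronoun bound across the clause boundary.
Strong reading: for every (f,d) with owns(f,d), feeds(f,d) ∧ grooms(f,d).
Restrictor pairs: (f1,d1) ✓  (f1,d2) ✓  (f2,d1) ✓  (f2,d3) ✗  (f2,d4) ✓  (f3,d1) ✓  (f3,d2) ✓  (f3,d3) ✗  (f3,d4) ✓  (f4,d1) ✓  (f4,d4) ✓  (f5,d1) ✓  (f5,d2) ✓  (f5,d3) ✗  (f5,d4) ✓  (f6,d3) ✓  (f6,d4) ✗
Counterexamples (restrictor pairs failing the scope): 4.

4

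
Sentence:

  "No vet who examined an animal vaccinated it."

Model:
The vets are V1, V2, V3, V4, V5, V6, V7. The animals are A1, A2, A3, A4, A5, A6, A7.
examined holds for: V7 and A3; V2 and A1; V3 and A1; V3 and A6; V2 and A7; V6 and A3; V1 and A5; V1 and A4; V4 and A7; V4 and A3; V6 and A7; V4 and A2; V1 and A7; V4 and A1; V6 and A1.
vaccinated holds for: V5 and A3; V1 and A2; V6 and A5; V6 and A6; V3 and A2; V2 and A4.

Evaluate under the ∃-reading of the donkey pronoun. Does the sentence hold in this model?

"it" takes "an animal" as antecedent — a donkey pronoun bound across the clause boundary.
Truth condition: for no (v,a) with examined(v,a) does vaccinated(v,a) hold.
Restrictor pairs — does the scope hold? (V1,A4):fails  (V1,A5):fails  (V1,A7):fails  (V2,A1):fails  (V2,A7):fails  (V3,A1):fails  (V3,A6):fails  (V4,A1):fails  (V4,A2):fails  (V4,A3):fails  (V4,A7):fails  (V6,A1):fails  (V6,A3):fails  (V6,A7):fails  (V7,A3):fails
Scope holds for no restrictor pair, so the sentence is true.

True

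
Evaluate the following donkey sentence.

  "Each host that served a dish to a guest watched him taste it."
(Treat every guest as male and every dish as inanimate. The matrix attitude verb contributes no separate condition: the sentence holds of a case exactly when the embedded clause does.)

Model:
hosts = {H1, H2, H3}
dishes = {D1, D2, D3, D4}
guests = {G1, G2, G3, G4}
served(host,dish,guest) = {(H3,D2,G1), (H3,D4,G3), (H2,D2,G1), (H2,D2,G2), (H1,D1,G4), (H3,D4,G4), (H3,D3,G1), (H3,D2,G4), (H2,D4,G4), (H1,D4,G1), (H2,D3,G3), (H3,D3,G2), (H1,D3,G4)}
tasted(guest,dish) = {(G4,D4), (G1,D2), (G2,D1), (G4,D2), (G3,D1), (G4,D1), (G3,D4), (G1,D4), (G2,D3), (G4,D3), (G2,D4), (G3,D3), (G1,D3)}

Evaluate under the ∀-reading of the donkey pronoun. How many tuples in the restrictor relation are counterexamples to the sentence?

"him" takes "a guest" as antecedent and "it" takes "a dish"; both are donkey pronouns co-varying with the restrictor.
Strong reading: for every (h,d,g) with served(h,d,g), tasted(g,d).
Restrictor triples: (H1,D1,G4)→tasted(G4,D1) ✓  (H1,D3,G4)→tasted(G4,D3) ✓  (H1,D4,G1)→tasted(G1,D4) ✓  (H2,D2,G1)→tasted(G1,D2) ✓  (H2,D2,G2)→tasted(G2,D2) ✗  (H2,D3,G3)→tasted(G3,D3) ✓  (H2,D4,G4)→tasted(G4,D4) ✓  (H3,D2,G1)→tasted(G1,D2) ✓  (H3,D2,G4)→tasted(G4,D2) ✓  (H3,D3,G1)→tasted(G1,D3) ✓  (H3,D3,G2)→tasted(G2,D3) ✓  (H3,D4,G3)→tasted(G3,D4) ✓  (H3,D4,G4)→tasted(G4,D4) ✓
Counterexamples (restrictor triples failing the scope): 1.

1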